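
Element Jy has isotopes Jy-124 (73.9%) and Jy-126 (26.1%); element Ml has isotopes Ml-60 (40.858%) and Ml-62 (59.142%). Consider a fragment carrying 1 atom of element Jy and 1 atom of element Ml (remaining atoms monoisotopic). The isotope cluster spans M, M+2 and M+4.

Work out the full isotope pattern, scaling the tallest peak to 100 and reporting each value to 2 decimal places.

55.53 : 100.00 : 28.39

Element Jy pattern (n=1): 0.7390 : 0.2610
Element Ml pattern (n=1): 0.40858 : 0.59142
Convolve the two distributions (both contribute in 2-u steps):
  M: 0.7390×0.40858 = 0.301941
  M+2: 0.7390×0.59142 + 0.2610×0.40858 = 0.543699
  M+4: 0.2610×0.59142 = 0.154361
Scale to base peak (0.543699) = 100: 55.53 : 100.00 : 28.39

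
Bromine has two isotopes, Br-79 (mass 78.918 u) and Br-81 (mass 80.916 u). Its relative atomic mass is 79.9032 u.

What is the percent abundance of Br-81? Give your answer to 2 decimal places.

49.31%

Writing the weighted mean with unknown fraction x of Br-79:
78.918·x + 80.916·(1 − x) = 79.9032
(78.918 − 80.916)·x = 79.9032 − 80.916
x = -1.0128 / -1.998 = 0.50691 → 50.69% Br-79, 49.31% Br-81.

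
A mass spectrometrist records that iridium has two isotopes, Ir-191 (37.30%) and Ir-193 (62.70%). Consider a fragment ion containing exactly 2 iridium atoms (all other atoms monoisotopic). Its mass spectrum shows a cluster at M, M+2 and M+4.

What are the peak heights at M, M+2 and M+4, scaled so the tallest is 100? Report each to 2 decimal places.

29.74 : 100.00 : 84.05

The 2 Ir atoms are independent, so intensities follow the terms of (0.3730 + 0.6270)^2.
P(M) = 0.3730^2 = 0.139129
P(M+2) = 2 × 0.3730^1 × 0.6270^1 = 0.467742
P(M+4) = 0.6270^2 = 0.393129
The M+2 peak is largest (0.467742); scaling to 100 gives 29.74 : 100.00 : 84.05.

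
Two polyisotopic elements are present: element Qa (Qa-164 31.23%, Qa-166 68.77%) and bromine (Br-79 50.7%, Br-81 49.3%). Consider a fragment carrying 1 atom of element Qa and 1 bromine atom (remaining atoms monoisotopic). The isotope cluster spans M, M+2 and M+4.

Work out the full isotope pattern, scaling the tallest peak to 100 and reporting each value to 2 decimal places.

Element Qa pattern (n=1): 0.3123 : 0.6877
Bromine pattern (n=1): 0.5070 : 0.4930
Convolve the two distributions (both contribute in 2-u steps):
  M: 0.3123×0.5070 = 0.158336
  M+2: 0.3123×0.4930 + 0.6877×0.5070 = 0.502628
  M+4: 0.6877×0.4930 = 0.339036
Scale to base peak (0.502628) = 100: 31.50 : 100.00 : 67.45

31.50 : 100.00 : 67.45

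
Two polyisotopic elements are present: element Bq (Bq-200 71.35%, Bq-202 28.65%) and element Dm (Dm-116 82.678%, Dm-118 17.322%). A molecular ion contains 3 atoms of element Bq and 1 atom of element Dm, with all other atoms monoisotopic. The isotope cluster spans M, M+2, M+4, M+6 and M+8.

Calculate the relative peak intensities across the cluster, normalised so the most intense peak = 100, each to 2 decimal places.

70.71 : 100.00 : 52.05 : 11.74 : 0.96

Element Bq pattern (n=3): 0.36323019 : 0.43755619 : 0.17569706 : 0.02351656
Element Dm pattern (n=1): 0.82678 : 0.17322
Convolve the two distributions (both contribute in 2-u steps):
  M: 0.36323019×0.82678 = 0.300311
  M+2: 0.36323019×0.17322 + 0.43755619×0.82678 = 0.424681
  M+4: 0.43755619×0.17322 + 0.17569706×0.82678 = 0.221056
  M+6: 0.17569706×0.17322 + 0.02351656×0.82678 = 0.049877
  M+8: 0.02351656×0.17322 = 0.004074
Scale to base peak (0.424681) = 100: 70.71 : 100.00 : 52.05 : 11.74 : 0.96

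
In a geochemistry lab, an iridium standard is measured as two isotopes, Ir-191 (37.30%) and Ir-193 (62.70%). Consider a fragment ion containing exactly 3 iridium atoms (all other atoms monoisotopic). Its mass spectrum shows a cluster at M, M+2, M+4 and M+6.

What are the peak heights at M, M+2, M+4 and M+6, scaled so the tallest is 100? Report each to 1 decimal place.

The 3 Ir atoms are independent, so intensities follow the terms of (0.3730 + 0.6270)^3.
P(M) = 0.3730^3 = 0.051895
P(M+2) = 3 × 0.3730^2 × 0.6270^1 = 0.261702
P(M+4) = 3 × 0.3730^1 × 0.6270^2 = 0.439911
P(M+6) = 0.6270^3 = 0.246492
The M+4 peak is largest (0.439911); scaling to 100 gives 11.8 : 59.5 : 100.0 : 56.0.

11.8 : 59.5 : 100.0 : 56.0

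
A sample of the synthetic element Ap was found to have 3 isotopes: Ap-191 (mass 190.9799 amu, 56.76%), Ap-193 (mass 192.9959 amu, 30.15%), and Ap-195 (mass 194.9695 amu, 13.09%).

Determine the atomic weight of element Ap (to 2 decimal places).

Ar = Σ fᵢ·mᵢ = 0.5676 × 190.9799 + 0.3015 × 192.9959 + 0.1309 × 194.9695
= 108.40019 + 58.18826 + 25.52151 = 192.10996 amu

192.11 amu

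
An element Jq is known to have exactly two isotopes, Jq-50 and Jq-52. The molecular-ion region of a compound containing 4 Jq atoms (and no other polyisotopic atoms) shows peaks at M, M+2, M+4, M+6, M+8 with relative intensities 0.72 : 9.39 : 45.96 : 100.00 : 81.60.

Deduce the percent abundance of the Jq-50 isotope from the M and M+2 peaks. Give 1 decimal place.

Let p = fractional abundance of Jq-50. I(M+2)/I(M) = [C(4,1)·p^3·(1−p)] / p^4 = 4·(1−p)/p = 9.39/0.72 = 13.0417
(1−p)/p = 13.0417/4 = 3.2604  ⇒  p = 1/(1 + 3.2604) = 0.2347
Jq-50: 23.5%, Jq-52: 76.5%.

23.5%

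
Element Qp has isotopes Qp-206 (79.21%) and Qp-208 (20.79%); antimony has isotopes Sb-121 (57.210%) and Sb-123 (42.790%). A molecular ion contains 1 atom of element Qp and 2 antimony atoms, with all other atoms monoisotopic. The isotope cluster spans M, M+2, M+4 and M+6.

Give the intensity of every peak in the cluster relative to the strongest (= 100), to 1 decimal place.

Element Qp pattern (n=1): 0.7921 : 0.2079
Antimony pattern (n=2): 0.32729841 : 0.48960318 : 0.18309841
Convolve the two distributions (both contribute in 2-u steps):
  M: 0.7921×0.32729841 = 0.259253
  M+2: 0.7921×0.48960318 + 0.2079×0.32729841 = 0.455860
  M+4: 0.7921×0.18309841 + 0.2079×0.48960318 = 0.246821
  M+6: 0.2079×0.18309841 = 0.038066
Scale to base peak (0.455860) = 100: 56.9 : 100.0 : 54.1 : 8.4

56.9 : 100.0 : 54.1 : 8.4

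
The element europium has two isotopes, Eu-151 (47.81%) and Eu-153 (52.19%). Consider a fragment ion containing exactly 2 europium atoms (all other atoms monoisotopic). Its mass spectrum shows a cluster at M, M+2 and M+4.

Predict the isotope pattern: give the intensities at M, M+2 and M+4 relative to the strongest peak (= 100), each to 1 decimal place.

The 2 Eu atoms are independent, so intensities follow the terms of (0.4781 + 0.5219)^2.
P(M) = 0.4781^2 = 0.228580
P(M+2) = 2 × 0.4781^1 × 0.5219^1 = 0.499041
P(M+4) = 0.5219^2 = 0.272380
The M+2 peak is largest (0.499041); scaling to 100 gives 45.8 : 100.0 : 54.6.

45.8 : 100.0 : 54.6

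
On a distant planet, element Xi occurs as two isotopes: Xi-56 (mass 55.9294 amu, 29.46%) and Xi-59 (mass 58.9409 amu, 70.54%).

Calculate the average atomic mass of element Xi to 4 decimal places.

Average mass = Σ (abundance × isotope mass) = 0.2946 × 55.9294 + 0.7054 × 58.9409
= 16.47680 + 41.57691 = 58.05371 amu

58.0537 amu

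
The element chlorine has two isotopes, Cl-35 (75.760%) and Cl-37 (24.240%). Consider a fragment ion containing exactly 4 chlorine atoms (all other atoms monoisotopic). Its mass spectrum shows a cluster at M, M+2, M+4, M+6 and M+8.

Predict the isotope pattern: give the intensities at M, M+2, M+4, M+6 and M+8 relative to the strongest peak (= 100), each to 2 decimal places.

78.14 : 100.00 : 47.99 : 10.24 : 0.82

Each Cl atom is independently Cl-35 (p = 0.75760) or Cl-37 (q = 0.24240); the cluster is the binomial expansion (p + q)^4.
P(M) = 0.75760^4 = 0.329428
P(M+2) = 4 × 0.75760^3 × 0.24240^1 = 0.421612
P(M+4) = 6 × 0.75760^2 × 0.24240^2 = 0.202347
P(M+6) = 4 × 0.75760^1 × 0.24240^3 = 0.043162
P(M+8) = 0.24240^4 = 0.003452
The M+2 peak is largest (0.421612); scaling to 100 gives 78.14 : 100.00 : 47.99 : 10.24 : 0.82.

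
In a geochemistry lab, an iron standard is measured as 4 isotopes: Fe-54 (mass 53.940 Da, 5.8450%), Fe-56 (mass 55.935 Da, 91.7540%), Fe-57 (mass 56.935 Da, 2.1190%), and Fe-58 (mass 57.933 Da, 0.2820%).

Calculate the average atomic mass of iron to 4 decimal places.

55.8452 Da

Ar = Σ fᵢ·mᵢ = 0.058450 × 53.940 + 0.917540 × 55.935 + 0.021190 × 56.935 + 0.002820 × 57.933
= 3.15279 + 51.32260 + 1.20645 + 0.16337 = 55.84521 Da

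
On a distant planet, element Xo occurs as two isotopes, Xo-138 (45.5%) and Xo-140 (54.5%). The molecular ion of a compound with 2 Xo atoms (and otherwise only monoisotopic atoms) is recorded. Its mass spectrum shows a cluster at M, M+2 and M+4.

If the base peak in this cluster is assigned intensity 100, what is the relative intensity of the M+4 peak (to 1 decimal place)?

59.9

Term probabilities: M 0.2070, M+2 0.4959, M+4 0.2970. Base peak = M+2.
P(M+2) = C(2,1) × 0.455^1 × 0.545^1 = 2 × 0.4550 × 0.5450 = 0.495950 (base)
P(M+4) = C(2,2) × 0.455^0 × 0.545^2 = 1 × 1.0000 × 0.297025 = 0.297025
Relative intensity = 0.297025 / 0.495950 × 100 = 59.9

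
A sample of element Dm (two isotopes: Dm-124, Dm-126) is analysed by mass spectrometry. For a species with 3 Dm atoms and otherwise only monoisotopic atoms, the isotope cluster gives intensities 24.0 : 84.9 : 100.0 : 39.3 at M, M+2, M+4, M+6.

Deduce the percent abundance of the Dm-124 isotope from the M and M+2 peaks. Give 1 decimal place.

If p is the fraction of Dm that is Dm-124, then I(M+2)/I(M) = [C(3,1)·p^2·(1−p)] / p^3 = 3·(1−p)/p = 84.9/24.0 = 3.5375
(1−p)/p = 3.5375/3 = 1.1792  ⇒  p = 1/(1 + 1.1792) = 0.4589
Dm-124: 45.9%, Dm-126: 54.1%.

45.9%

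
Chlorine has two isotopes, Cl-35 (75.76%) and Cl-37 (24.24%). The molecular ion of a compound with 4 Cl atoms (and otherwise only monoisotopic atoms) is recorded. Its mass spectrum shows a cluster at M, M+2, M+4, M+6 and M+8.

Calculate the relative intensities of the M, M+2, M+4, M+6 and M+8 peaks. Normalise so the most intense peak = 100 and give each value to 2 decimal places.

78.14 : 100.00 : 47.99 : 10.24 : 0.82

Expanding (0.7576 + 0.2424)^4:
P(M) = 0.7576^4 = 0.329428
P(M+2) = 4 × 0.7576^3 × 0.2424^1 = 0.421612
P(M+4) = 6 × 0.7576^2 × 0.2424^2 = 0.202347
P(M+6) = 4 × 0.7576^1 × 0.2424^3 = 0.043162
P(M+8) = 0.2424^4 = 0.003452
The M+2 peak is largest (0.421612); scaling to 100 gives 78.14 : 100.00 : 47.99 : 10.24 : 0.82.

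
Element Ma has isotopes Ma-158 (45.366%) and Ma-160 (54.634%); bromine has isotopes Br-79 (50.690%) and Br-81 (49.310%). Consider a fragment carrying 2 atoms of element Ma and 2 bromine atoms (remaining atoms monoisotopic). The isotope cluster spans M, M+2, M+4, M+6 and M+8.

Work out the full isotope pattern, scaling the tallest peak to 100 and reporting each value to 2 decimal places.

Element Ma pattern (n=2): 0.2058074 : 0.49570521 : 0.2984874
Bromine pattern (n=2): 0.25694761 : 0.49990478 : 0.24314761
Convolve the two distributions (both contribute in 2-u steps):
  M: 0.2058074×0.25694761 = 0.052882
  M+2: 0.2058074×0.49990478 + 0.49570521×0.25694761 = 0.230254
  M+4: 0.2058074×0.24314761 + 0.49570521×0.49990478 + 0.2984874×0.25694761 = 0.374543
  M+6: 0.49570521×0.24314761 + 0.2984874×0.49990478 = 0.269745
  M+8: 0.2984874×0.24314761 = 0.072576
Scale to base peak (0.374543) = 100: 14.12 : 61.48 : 100.00 : 72.02 : 19.38

14.12 : 61.48 : 100.00 : 72.02 : 19.38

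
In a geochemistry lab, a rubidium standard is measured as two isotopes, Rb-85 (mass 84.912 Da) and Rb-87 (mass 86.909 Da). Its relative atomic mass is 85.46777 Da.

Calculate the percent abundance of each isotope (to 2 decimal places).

With x = fraction of Rb-85 (so Rb-87 is 1 − x):
84.912·x + 86.909·(1 − x) = 85.46777
(84.912 − 86.909)·x = 85.46777 − 86.909
x = -1.44123 / -1.997 = 0.72170 → 72.17% Rb-85, 27.83% Rb-87.

Rb-85: 72.17%, Rb-87: 27.83%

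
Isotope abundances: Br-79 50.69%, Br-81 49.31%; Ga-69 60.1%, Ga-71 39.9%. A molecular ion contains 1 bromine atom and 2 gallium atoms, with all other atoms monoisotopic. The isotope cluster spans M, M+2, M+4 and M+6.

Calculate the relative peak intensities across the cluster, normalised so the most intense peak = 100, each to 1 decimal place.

43.5 : 100.0 : 75.3 : 18.6

Bromine pattern (n=1): 0.5069 : 0.4931
Gallium pattern (n=2): 0.361201 : 0.479598 : 0.159201
Convolve the two distributions (both contribute in 2-u steps):
  M: 0.5069×0.361201 = 0.183093
  M+2: 0.5069×0.479598 + 0.4931×0.361201 = 0.421216
  M+4: 0.5069×0.159201 + 0.4931×0.479598 = 0.317189
  M+6: 0.4931×0.159201 = 0.078502
Scale to base peak (0.421216) = 100: 43.5 : 100.0 : 75.3 : 18.6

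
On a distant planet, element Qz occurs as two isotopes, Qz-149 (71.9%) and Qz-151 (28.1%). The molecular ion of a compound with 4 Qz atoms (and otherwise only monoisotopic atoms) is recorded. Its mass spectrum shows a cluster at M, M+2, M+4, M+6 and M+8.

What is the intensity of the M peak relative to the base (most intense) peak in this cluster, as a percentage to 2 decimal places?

Term probabilities: M 0.2672, M+2 0.4178, M+4 0.2449, M+6 0.0638, M+8 0.0062. Base peak = M+2.
P(M+2) = C(4,1) × 0.719^3 × 0.281^1 = 4 × 0.37169496 × 0.2810 = 0.417785 (base)
P(M) = C(4,0) × 0.719^4 × 0.281^0 = 1 × 0.26724868 × 1.0000 = 0.267249
Relative intensity = 0.267249 / 0.417785 × 100 = 63.97

63.97%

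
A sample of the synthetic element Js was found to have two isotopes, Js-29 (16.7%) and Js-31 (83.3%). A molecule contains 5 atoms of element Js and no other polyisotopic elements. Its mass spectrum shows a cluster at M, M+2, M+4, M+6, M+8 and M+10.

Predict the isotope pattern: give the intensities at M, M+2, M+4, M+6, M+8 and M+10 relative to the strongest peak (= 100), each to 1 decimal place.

The 5 Js atoms are independent, so intensities follow the terms of (0.167 + 0.833)^5.
P(M) = 0.167^5 = 0.000130
P(M+2) = 5 × 0.167^4 × 0.833^1 = 0.003240
P(M+4) = 10 × 0.167^3 × 0.833^2 = 0.032318
P(M+6) = 10 × 0.167^2 × 0.833^3 = 0.161201
P(M+8) = 5 × 0.167^1 × 0.833^4 = 0.402037
P(M+10) = 0.833^5 = 0.401074
The M+8 peak is largest (0.402037); scaling to 100 gives 0.0 : 0.8 : 8.0 : 40.1 : 100.0 : 99.8.

0.0 : 0.8 : 8.0 : 40.1 : 100.0 : 99.8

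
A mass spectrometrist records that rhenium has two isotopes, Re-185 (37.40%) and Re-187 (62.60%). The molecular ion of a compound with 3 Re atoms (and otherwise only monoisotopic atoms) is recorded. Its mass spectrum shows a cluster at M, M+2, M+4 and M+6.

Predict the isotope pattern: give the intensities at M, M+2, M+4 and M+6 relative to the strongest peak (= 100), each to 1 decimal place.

Expanding (0.3740 + 0.6260)^3:
P(M) = 0.3740^3 = 0.052314
P(M+2) = 3 × 0.3740^2 × 0.6260^1 = 0.262687
P(M+4) = 3 × 0.3740^1 × 0.6260^2 = 0.439685
P(M+6) = 0.6260^3 = 0.245314
The M+4 peak is largest (0.439685); scaling to 100 gives 11.9 : 59.7 : 100.0 : 55.8.

11.9 : 59.7 : 100.0 : 55.8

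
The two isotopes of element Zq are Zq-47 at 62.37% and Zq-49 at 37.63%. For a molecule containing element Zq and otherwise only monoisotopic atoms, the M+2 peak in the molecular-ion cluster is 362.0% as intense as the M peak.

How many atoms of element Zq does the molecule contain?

6

The M+2/M ratio from n Zq atoms is n · q/p = n · 0.3763/0.6237.
n = 3.620 × 0.6237/0.3763 = 6.00 ≈ 6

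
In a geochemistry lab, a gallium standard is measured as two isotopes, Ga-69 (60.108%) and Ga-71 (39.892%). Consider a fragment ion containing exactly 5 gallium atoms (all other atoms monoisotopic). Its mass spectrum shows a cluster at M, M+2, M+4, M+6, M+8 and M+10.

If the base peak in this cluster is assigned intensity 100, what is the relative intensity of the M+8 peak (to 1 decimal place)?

(0.60108 + 0.39892)^5 gives M 0.0785, M+2 0.2604, M+4 0.3456, M+6 0.2294, M+8 0.0761, M+10 0.0101; the largest is M+4.
P(M+4) = C(5,2) × 0.60108^3 × 0.39892^2 = 10 × 0.2171685 × 0.15913717 = 0.345596 (base)
P(M+8) = C(5,4) × 0.60108^1 × 0.39892^4 = 5 × 0.60108 × 0.02532464 = 0.076111
Relative intensity = 0.076111 / 0.345596 × 100 = 22.0

22.0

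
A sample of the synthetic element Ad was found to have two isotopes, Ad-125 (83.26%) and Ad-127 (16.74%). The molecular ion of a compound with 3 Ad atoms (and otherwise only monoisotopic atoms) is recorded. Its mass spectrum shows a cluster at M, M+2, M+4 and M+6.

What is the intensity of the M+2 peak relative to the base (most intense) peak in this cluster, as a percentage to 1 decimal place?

Term probabilities: M 0.5772, M+2 0.3481, M+4 0.0700, M+6 0.0047. Base peak = M.
P(M) = C(3,0) × 0.8326^3 × 0.1674^0 = 1 × 0.57717727 × 1.0000 = 0.577177 (base)
P(M+2) = C(3,1) × 0.8326^2 × 0.1674^1 = 3 × 0.69322276 × 0.1674 = 0.348136
Relative intensity = 0.348136 / 0.577177 × 100 = 60.3

60.3%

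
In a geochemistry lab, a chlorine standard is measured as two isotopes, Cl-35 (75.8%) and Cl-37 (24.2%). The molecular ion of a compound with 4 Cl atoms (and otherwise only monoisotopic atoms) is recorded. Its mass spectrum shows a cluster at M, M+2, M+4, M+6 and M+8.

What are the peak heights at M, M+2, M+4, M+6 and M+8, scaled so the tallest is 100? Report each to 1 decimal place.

78.3 : 100.0 : 47.9 : 10.2 : 0.8

Each Cl atom is independently Cl-35 (p = 0.758) or Cl-37 (q = 0.242); the cluster is the binomial expansion (p + q)^4.
P(M) = 0.758^4 = 0.330124
P(M+2) = 4 × 0.758^3 × 0.242^1 = 0.421583
P(M+4) = 6 × 0.758^2 × 0.242^2 = 0.201893
P(M+6) = 4 × 0.758^1 × 0.242^3 = 0.042971
P(M+8) = 0.242^4 = 0.003430
The M+2 peak is largest (0.421583); scaling to 100 gives 78.3 : 100.0 : 47.9 : 10.2 : 0.8.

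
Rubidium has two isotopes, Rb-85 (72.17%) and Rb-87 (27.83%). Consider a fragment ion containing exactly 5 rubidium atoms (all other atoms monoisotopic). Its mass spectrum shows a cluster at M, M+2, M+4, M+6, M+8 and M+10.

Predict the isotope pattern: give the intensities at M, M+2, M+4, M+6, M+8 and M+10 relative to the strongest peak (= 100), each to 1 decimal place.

Expanding (0.7217 + 0.2783)^5:
P(M) = 0.7217^5 = 0.195787
P(M+2) = 5 × 0.7217^4 × 0.2783^1 = 0.377494
P(M+4) = 10 × 0.7217^3 × 0.2783^2 = 0.291136
P(M+6) = 10 × 0.7217^2 × 0.2783^3 = 0.112267
P(M+8) = 5 × 0.7217^1 × 0.2783^4 = 0.021646
P(M+10) = 0.2783^5 = 0.001669
The M+2 peak is largest (0.377494); scaling to 100 gives 51.9 : 100.0 : 77.1 : 29.7 : 5.7 : 0.4.

51.9 : 100.0 : 77.1 : 29.7 : 5.7 : 0.4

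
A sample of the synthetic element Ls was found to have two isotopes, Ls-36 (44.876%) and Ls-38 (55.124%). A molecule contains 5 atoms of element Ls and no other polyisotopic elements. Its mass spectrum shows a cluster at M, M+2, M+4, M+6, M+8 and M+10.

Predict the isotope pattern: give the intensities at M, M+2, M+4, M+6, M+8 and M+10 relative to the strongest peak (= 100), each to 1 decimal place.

5.4 : 33.1 : 81.4 : 100.0 : 61.4 : 15.1

The 5 Ls atoms are independent, so intensities follow the terms of (0.44876 + 0.55124)^5.
P(M) = 0.44876^5 = 0.018200
P(M+2) = 5 × 0.44876^4 × 0.55124^1 = 0.111781
P(M+4) = 10 × 0.44876^3 × 0.55124^2 = 0.274615
P(M+6) = 10 × 0.44876^2 × 0.55124^3 = 0.337326
P(M+8) = 5 × 0.44876^1 × 0.55124^4 = 0.207180
P(M+10) = 0.55124^5 = 0.050898
The M+6 peak is largest (0.337326); scaling to 100 gives 5.4 : 33.1 : 81.4 : 100.0 : 61.4 : 15.1.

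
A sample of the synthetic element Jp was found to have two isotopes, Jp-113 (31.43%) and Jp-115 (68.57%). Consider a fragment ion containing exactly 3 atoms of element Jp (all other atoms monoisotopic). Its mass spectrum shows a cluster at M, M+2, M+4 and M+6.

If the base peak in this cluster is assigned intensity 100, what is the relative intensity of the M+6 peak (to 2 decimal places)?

72.72

(0.3143 + 0.6857)^3 gives M 0.0310, M+2 0.2032, M+4 0.4433, M+6 0.3224; the largest is M+4.
P(M+4) = C(3,2) × 0.3143^1 × 0.6857^2 = 3 × 0.3143 × 0.47018449 = 0.443337 (base)
P(M+6) = C(3,3) × 0.3143^0 × 0.6857^3 = 1 × 1.0000 × 0.3224055 = 0.322406
Relative intensity = 0.322406 / 0.443337 × 100 = 72.72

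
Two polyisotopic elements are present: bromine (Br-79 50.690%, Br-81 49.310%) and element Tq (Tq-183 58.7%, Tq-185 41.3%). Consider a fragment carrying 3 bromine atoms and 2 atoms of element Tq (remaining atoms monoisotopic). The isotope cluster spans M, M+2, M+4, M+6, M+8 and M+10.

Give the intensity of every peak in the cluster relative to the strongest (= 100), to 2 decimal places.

Bromine pattern (n=3): 0.13024674 : 0.3801026 : 0.36975457 : 0.11989609
Element Tq pattern (n=2): 0.344569 : 0.484862 : 0.170569
Convolve the two distributions (both contribute in 2-u steps):
  M: 0.13024674×0.344569 = 0.044879
  M+2: 0.13024674×0.484862 + 0.3801026×0.344569 = 0.194123
  M+4: 0.13024674×0.170569 + 0.3801026×0.484862 + 0.36975457×0.344569 = 0.333919
  M+6: 0.3801026×0.170569 + 0.36975457×0.484862 + 0.11989609×0.344569 = 0.285426
  M+8: 0.36975457×0.170569 + 0.11989609×0.484862 = 0.121202
  M+10: 0.11989609×0.170569 = 0.020451
Scale to base peak (0.333919) = 100: 13.44 : 58.13 : 100.00 : 85.48 : 36.30 : 6.12

13.44 : 58.13 : 100.00 : 85.48 : 36.30 : 6.12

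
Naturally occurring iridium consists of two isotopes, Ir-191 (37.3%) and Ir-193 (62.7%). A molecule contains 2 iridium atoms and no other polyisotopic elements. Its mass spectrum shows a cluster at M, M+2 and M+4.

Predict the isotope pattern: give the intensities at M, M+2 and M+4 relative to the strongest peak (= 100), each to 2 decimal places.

29.74 : 100.00 : 84.05

Expanding (0.373 + 0.627)^2:
P(M) = 0.373^2 = 0.139129
P(M+2) = 2 × 0.373^1 × 0.627^1 = 0.467742
P(M+4) = 0.627^2 = 0.393129
The M+2 peak is largest (0.467742); scaling to 100 gives 29.74 : 100.00 : 84.05.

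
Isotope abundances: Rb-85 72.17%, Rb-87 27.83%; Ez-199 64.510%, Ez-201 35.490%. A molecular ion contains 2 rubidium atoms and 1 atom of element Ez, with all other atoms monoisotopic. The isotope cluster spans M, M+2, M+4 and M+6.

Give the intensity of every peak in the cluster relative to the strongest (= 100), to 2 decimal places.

75.68 : 100.00 : 43.36 : 6.19

Rubidium pattern (n=2): 0.52085089 : 0.40169822 : 0.07745089
Element Ez pattern (n=1): 0.6451 : 0.3549
Convolve the two distributions (both contribute in 2-u steps):
  M: 0.52085089×0.6451 = 0.336001
  M+2: 0.52085089×0.3549 + 0.40169822×0.6451 = 0.443986
  M+4: 0.40169822×0.3549 + 0.07745089×0.6451 = 0.192526
  M+6: 0.07745089×0.3549 = 0.027487
Scale to base peak (0.443986) = 100: 75.68 : 100.00 : 43.36 : 6.19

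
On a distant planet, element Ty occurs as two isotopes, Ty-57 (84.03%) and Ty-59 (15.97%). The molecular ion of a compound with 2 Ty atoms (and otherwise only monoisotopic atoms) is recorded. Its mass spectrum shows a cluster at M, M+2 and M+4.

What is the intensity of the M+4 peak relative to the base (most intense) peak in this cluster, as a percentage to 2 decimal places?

3.61%

Term probabilities: M 0.7061, M+2 0.2684, M+4 0.0255. Base peak = M.
P(M) = C(2,0) × 0.8403^2 × 0.1597^0 = 1 × 0.70610409 × 1.0000 = 0.706104 (base)
P(M+4) = C(2,2) × 0.8403^0 × 0.1597^2 = 1 × 1.0000 × 0.02550409 = 0.025504
Relative intensity = 0.025504 / 0.706104 × 100 = 3.61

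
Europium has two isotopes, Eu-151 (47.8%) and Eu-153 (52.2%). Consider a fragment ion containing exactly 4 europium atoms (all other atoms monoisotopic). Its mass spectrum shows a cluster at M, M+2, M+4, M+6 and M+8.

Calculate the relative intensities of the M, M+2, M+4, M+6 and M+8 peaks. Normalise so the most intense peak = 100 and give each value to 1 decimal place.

14.0 : 61.0 : 100.0 : 72.8 : 19.9

Each Eu atom is independently Eu-151 (p = 0.478) or Eu-153 (q = 0.522); the cluster is the binomial expansion (p + q)^4.
P(M) = 0.478^4 = 0.052205
P(M+2) = 4 × 0.478^3 × 0.522^1 = 0.228042
P(M+4) = 6 × 0.478^2 × 0.522^2 = 0.373549
P(M+6) = 4 × 0.478^1 × 0.522^3 = 0.271956
P(M+8) = 0.522^4 = 0.074248
The M+4 peak is largest (0.373549); scaling to 100 gives 14.0 : 61.0 : 100.0 : 72.8 : 19.9.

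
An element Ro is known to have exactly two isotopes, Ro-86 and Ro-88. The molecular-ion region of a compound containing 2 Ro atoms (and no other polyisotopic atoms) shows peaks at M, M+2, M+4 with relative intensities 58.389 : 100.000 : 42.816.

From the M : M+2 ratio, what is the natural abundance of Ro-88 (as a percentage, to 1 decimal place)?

46.1%

Write p for the Ro-86 fraction. I(M+2)/I(M) = [C(2,1)·p^1·(1−p)] / p^2 = 2·(1−p)/p = 100.000/58.389 = 1.7127
(1−p)/p = 1.7127/2 = 0.8563  ⇒  p = 1/(1 + 0.8563) = 0.5387
Ro-86: 53.9%, Ro-88: 46.1%.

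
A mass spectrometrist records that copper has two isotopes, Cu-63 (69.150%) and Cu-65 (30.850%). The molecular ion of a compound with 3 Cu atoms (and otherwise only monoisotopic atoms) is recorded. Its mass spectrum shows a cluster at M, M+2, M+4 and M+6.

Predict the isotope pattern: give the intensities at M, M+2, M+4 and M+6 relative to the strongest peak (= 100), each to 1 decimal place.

74.7 : 100.0 : 44.6 : 6.6

The 3 Cu atoms are independent, so intensities follow the terms of (0.69150 + 0.30850)^3.
P(M) = 0.69150^3 = 0.330656
P(M+2) = 3 × 0.69150^2 × 0.30850^1 = 0.442548
P(M+4) = 3 × 0.69150^1 × 0.30850^2 = 0.197435
P(M+6) = 0.30850^3 = 0.029361
The M+2 peak is largest (0.442548); scaling to 100 gives 74.7 : 100.0 : 44.6 : 6.6.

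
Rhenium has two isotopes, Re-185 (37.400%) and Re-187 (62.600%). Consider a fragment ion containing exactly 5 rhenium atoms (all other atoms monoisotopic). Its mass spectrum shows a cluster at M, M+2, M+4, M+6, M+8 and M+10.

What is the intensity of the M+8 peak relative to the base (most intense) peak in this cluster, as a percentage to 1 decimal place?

Term probabilities: M 0.0073, M+2 0.0612, M+4 0.2050, M+6 0.3431, M+8 0.2872, M+10 0.0961. Base peak = M+6.
P(M+6) = C(5,3) × 0.37400^2 × 0.62600^3 = 10 × 0.139876 × 0.24531438 = 0.343136 (base)
P(M+8) = C(5,4) × 0.37400^1 × 0.62600^4 = 5 × 0.3740 × 0.1535668 = 0.287170
Relative intensity = 0.287170 / 0.343136 × 100 = 83.7

83.7%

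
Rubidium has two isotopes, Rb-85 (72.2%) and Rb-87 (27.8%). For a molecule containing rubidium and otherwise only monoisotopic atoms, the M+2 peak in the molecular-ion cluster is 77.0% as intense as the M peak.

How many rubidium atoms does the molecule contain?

With n Rb atoms, P(M+2)/P(M) = C(n,1)·p^(n−1)q / p^n = n·q/p = n · 0.278/0.722.
n = 0.770 × 0.722/0.278 = 2.00 ≈ 2

2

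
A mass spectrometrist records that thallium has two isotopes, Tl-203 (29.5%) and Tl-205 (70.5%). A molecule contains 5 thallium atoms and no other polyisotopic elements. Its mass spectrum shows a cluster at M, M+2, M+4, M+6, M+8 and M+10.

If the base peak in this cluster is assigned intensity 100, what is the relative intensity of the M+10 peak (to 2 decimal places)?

47.80

Term probabilities: M 0.0022, M+2 0.0267, M+4 0.1276, M+6 0.3049, M+8 0.3644, M+10 0.1742. Base peak = M+8.
P(M+8) = C(5,4) × 0.295^1 × 0.705^4 = 5 × 0.2950 × 0.24703385 = 0.364375 (base)
P(M+10) = C(5,5) × 0.295^0 × 0.705^5 = 1 × 1.0000 × 0.17415886 = 0.174159
Relative intensity = 0.174159 / 0.364375 × 100 = 47.80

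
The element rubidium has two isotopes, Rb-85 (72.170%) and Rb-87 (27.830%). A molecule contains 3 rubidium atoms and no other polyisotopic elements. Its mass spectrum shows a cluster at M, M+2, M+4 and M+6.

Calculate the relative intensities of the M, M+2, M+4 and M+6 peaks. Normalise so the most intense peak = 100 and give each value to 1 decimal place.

Each Rb atom is independently Rb-85 (p = 0.72170) or Rb-87 (q = 0.27830); the cluster is the binomial expansion (p + q)^3.
P(M) = 0.72170^3 = 0.375898
P(M+2) = 3 × 0.72170^2 × 0.27830^1 = 0.434858
P(M+4) = 3 × 0.72170^1 × 0.27830^2 = 0.167689
P(M+6) = 0.27830^3 = 0.021555
The M+2 peak is largest (0.434858); scaling to 100 gives 86.4 : 100.0 : 38.6 : 5.0.

86.4 : 100.0 : 38.6 : 5.0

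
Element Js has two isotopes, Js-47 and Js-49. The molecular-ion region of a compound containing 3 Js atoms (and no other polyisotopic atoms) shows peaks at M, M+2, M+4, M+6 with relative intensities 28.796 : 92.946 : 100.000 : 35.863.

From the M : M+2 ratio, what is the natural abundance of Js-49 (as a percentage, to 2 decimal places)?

51.83%

Let p = fractional abundance of Js-47. I(M+2)/I(M) = [C(3,1)·p^2·(1−p)] / p^3 = 3·(1−p)/p = 92.946/28.796 = 3.2277
(1−p)/p = 3.2277/3 = 1.0759  ⇒  p = 1/(1 + 1.0759) = 0.4817
Js-47: 48.17%, Js-49: 51.83%.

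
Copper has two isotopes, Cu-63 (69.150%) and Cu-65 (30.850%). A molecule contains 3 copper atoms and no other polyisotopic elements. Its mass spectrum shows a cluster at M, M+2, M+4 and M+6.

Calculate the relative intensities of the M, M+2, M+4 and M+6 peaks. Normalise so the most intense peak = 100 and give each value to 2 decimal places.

Each Cu atom is independently Cu-63 (p = 0.69150) or Cu-65 (q = 0.30850); the cluster is the binomial expansion (p + q)^3.
P(M) = 0.69150^3 = 0.330656
P(M+2) = 3 × 0.69150^2 × 0.30850^1 = 0.442548
P(M+4) = 3 × 0.69150^1 × 0.30850^2 = 0.197435
P(M+6) = 0.30850^3 = 0.029361
The M+2 peak is largest (0.442548); scaling to 100 gives 74.72 : 100.00 : 44.61 : 6.63.

74.72 : 100.00 : 44.61 : 6.63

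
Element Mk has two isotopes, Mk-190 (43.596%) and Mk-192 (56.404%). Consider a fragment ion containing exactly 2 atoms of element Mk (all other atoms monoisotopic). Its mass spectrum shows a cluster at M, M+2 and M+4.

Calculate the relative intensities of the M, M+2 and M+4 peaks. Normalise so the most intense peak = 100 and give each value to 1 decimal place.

38.6 : 100.0 : 64.7

Each Mk atom is independently Mk-190 (p = 0.43596) or Mk-192 (q = 0.56404); the cluster is the binomial expansion (p + q)^2.
P(M) = 0.43596^2 = 0.190061
P(M+2) = 2 × 0.43596^1 × 0.56404^1 = 0.491798
P(M+4) = 0.56404^2 = 0.318141
The M+2 peak is largest (0.491798); scaling to 100 gives 38.6 : 100.0 : 64.7.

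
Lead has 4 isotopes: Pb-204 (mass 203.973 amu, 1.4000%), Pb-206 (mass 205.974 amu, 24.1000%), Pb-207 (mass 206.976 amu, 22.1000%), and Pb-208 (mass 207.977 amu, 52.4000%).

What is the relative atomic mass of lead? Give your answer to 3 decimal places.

207.217 amu

Average mass = Σ (abundance × isotope mass) = 0.014000 × 203.973 + 0.241000 × 205.974 + 0.221000 × 206.976 + 0.524000 × 207.977
= 2.8556 + 49.6397 + 45.7417 + 108.9799 = 207.2169 amu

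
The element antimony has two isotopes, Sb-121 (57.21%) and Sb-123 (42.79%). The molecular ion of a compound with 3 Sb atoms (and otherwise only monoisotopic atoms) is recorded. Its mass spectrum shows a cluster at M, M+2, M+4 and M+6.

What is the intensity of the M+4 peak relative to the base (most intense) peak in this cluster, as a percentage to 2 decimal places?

74.79%

Binomial terms of (0.5721 + 0.4279)^3: M 0.1872, M+2 0.4202, M+4 0.3143, M+6 0.0783 → M+2 is the base peak.
P(M+2) = C(3,1) × 0.5721^2 × 0.4279^1 = 3 × 0.32729841 × 0.4279 = 0.420153 (base)
P(M+4) = C(3,2) × 0.5721^1 × 0.4279^2 = 3 × 0.5721 × 0.18309841 = 0.314252
Relative intensity = 0.314252 / 0.420153 × 100 = 74.79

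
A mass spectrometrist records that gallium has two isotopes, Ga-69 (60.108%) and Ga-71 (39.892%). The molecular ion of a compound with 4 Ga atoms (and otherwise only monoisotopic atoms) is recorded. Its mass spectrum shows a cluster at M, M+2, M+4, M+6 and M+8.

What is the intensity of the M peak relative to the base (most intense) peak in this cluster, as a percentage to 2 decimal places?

(0.60108 + 0.39892)^4 gives M 0.1305, M+2 0.3465, M+4 0.3450, M+6 0.1526, M+8 0.0253; the largest is M+2.
P(M+2) = C(4,1) × 0.60108^3 × 0.39892^1 = 4 × 0.2171685 × 0.39892 = 0.346531 (base)
P(M) = C(4,0) × 0.60108^4 × 0.39892^0 = 1 × 0.13053564 × 1.0000 = 0.130536
Relative intensity = 0.130536 / 0.346531 × 100 = 37.67

37.67%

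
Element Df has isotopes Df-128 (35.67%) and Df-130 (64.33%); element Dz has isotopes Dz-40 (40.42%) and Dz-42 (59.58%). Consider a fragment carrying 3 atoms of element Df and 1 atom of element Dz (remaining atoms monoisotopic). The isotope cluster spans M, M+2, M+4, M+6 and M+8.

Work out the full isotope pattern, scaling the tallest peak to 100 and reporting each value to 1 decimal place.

4.9 : 34.0 : 87.6 : 100.0 : 42.7

Element Df pattern (n=3): 0.04538469 : 0.24555061 : 0.44284472 : 0.26621998
Element Dz pattern (n=1): 0.4042 : 0.5958
Convolve the two distributions (both contribute in 2-u steps):
  M: 0.04538469×0.4042 = 0.018344
  M+2: 0.04538469×0.5958 + 0.24555061×0.4042 = 0.126292
  M+4: 0.24555061×0.5958 + 0.44284472×0.4042 = 0.325297
  M+6: 0.44284472×0.5958 + 0.26621998×0.4042 = 0.371453
  M+8: 0.26621998×0.5958 = 0.158614
Scale to base peak (0.371453) = 100: 4.9 : 34.0 : 87.6 : 100.0 : 42.7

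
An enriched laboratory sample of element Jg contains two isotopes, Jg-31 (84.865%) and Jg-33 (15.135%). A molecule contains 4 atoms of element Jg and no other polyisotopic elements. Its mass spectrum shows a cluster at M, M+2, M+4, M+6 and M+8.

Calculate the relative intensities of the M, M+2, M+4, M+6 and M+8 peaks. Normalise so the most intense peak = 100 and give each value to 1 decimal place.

The 4 Jg atoms are independent, so intensities follow the terms of (0.84865 + 0.15135)^4.
P(M) = 0.84865^4 = 0.518698
P(M+2) = 4 × 0.84865^3 × 0.15135^1 = 0.370023
P(M+4) = 6 × 0.84865^2 × 0.15135^2 = 0.098986
P(M+6) = 4 × 0.84865^1 × 0.15135^3 = 0.011769
P(M+8) = 0.15135^4 = 0.000525
The M peak is largest (0.518698); scaling to 100 gives 100.0 : 71.3 : 19.1 : 2.3 : 0.1.

100.0 : 71.3 : 19.1 : 2.3 : 0.1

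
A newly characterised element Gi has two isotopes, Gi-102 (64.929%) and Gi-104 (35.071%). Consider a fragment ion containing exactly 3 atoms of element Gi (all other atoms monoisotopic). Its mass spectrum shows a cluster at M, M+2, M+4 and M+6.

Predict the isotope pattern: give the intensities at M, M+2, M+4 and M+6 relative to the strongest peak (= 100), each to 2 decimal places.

The 3 Gi atoms are independent, so intensities follow the terms of (0.64929 + 0.35071)^3.
P(M) = 0.64929^3 = 0.273726
P(M+2) = 3 × 0.64929^2 × 0.35071^1 = 0.443554
P(M+4) = 3 × 0.64929^1 × 0.35071^2 = 0.239583
P(M+6) = 0.35071^3 = 0.043136
The M+2 peak is largest (0.443554); scaling to 100 gives 61.71 : 100.00 : 54.01 : 9.73.

61.71 : 100.00 : 54.01 : 9.73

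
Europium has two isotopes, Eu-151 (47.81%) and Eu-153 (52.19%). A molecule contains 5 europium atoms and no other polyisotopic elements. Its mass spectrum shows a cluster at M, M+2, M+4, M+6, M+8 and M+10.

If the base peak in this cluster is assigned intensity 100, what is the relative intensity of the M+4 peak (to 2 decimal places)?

91.61

Term probabilities: M 0.0250, M+2 0.1363, M+4 0.2977, M+6 0.3249, M+8 0.1774, M+10 0.0387. Base peak = M+6.
P(M+6) = C(5,3) × 0.4781^2 × 0.5219^3 = 10 × 0.22857961 × 0.14215492 = 0.324937 (base)
P(M+4) = C(5,2) × 0.4781^3 × 0.5219^2 = 10 × 0.10928391 × 0.27237961 = 0.297667
Relative intensity = 0.297667 / 0.324937 × 100 = 91.61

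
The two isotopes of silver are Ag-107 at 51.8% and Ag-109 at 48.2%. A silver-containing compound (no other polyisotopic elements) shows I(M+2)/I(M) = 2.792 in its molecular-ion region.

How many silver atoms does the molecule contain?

The M+2/M ratio from n Ag atoms is n · q/p = n · 0.482/0.518.
n = 2.792 × 0.518/0.482 = 3.00 ≈ 3

3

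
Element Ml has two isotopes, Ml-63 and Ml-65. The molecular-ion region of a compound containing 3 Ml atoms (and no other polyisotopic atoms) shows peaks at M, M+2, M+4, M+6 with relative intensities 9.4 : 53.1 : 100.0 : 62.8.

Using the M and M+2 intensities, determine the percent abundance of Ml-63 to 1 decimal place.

Write p for the Ml-63 fraction. I(M+2)/I(M) = [C(3,1)·p^2·(1−p)] / p^3 = 3·(1−p)/p = 53.1/9.4 = 5.6489
(1−p)/p = 5.6489/3 = 1.8830  ⇒  p = 1/(1 + 1.8830) = 0.3469
Ml-63: 34.7%, Ml-65: 65.3%.

34.7%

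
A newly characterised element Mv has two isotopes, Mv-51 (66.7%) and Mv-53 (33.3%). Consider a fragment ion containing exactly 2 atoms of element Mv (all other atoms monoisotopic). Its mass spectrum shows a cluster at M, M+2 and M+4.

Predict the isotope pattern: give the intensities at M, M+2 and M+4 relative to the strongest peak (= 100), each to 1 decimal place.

Expanding (0.667 + 0.333)^2:
P(M) = 0.667^2 = 0.444889
P(M+2) = 2 × 0.667^1 × 0.333^1 = 0.444222
P(M+4) = 0.333^2 = 0.110889
The M peak is largest (0.444889); scaling to 100 gives 100.0 : 99.9 : 24.9.

100.0 : 99.9 : 24.9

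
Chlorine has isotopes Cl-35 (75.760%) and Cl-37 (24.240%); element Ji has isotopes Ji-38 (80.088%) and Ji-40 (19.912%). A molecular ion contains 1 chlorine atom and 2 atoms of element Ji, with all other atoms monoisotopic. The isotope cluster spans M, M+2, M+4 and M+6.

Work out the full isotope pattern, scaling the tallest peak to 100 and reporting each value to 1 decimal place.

Chlorine pattern (n=1): 0.7576 : 0.2424
Element Ji pattern (n=2): 0.64140877 : 0.31894245 : 0.03964877
Convolve the two distributions (both contribute in 2-u steps):
  M: 0.7576×0.64140877 = 0.485931
  M+2: 0.7576×0.31894245 + 0.2424×0.64140877 = 0.397108
  M+4: 0.7576×0.03964877 + 0.2424×0.31894245 = 0.107350
  M+6: 0.2424×0.03964877 = 0.009611
Scale to base peak (0.485931) = 100: 100.0 : 81.7 : 22.1 : 2.0

100.0 : 81.7 : 22.1 : 2.0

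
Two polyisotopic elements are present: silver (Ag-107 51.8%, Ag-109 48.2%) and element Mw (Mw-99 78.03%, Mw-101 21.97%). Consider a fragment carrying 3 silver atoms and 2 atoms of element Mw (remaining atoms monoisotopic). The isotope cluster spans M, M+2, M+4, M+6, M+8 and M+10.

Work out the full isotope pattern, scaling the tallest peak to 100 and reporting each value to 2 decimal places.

Silver pattern (n=3): 0.13899183 : 0.3879965 : 0.3610315 : 0.11198017
Element Mw pattern (n=2): 0.60886809 : 0.34286382 : 0.04826809
Convolve the two distributions (both contribute in 2-u steps):
  M: 0.13899183×0.60886809 = 0.084628
  M+2: 0.13899183×0.34286382 + 0.3879965×0.60886809 = 0.283894
  M+4: 0.13899183×0.04826809 + 0.3879965×0.34286382 + 0.3610315×0.60886809 = 0.359559
  M+6: 0.3879965×0.04826809 + 0.3610315×0.34286382 + 0.11198017×0.60886809 = 0.210694
  M+8: 0.3610315×0.04826809 + 0.11198017×0.34286382 = 0.055820
  M+10: 0.11198017×0.04826809 = 0.005405
Scale to base peak (0.359559) = 100: 23.54 : 78.96 : 100.00 : 58.60 : 15.52 : 1.50

23.54 : 78.96 : 100.00 : 58.60 : 15.52 : 1.50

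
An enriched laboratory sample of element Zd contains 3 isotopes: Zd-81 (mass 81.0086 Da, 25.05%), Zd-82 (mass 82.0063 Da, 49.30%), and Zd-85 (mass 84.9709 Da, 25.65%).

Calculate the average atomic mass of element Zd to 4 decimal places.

Weight each isotope mass by its fractional abundance: 0.2505 × 81.0086 + 0.4930 × 82.0063 + 0.2565 × 84.9709
= 20.29265 + 40.42911 + 21.79504 = 82.51680 Da

82.5168 Da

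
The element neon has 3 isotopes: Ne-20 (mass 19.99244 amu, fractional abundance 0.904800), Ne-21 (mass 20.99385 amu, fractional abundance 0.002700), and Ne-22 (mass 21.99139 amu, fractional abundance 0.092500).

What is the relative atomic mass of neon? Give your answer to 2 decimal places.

20.18 amu

Weight each isotope mass by its fractional abundance: 0.904800 × 19.99244 + 0.002700 × 20.99385 + 0.092500 × 21.99139
= 18.089160 + 0.056683 + 2.034204 = 20.180047 amu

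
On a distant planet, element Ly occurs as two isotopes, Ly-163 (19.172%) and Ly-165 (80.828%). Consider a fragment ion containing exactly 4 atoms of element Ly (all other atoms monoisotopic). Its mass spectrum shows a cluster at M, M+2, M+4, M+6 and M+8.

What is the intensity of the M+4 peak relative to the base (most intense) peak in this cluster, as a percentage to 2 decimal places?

33.76%

Term probabilities: M 0.0014, M+2 0.0228, M+4 0.1441, M+6 0.4050, M+8 0.4268. Base peak = M+8.
P(M+8) = C(4,4) × 0.19172^0 × 0.80828^4 = 1 × 1.0000 × 0.42682253 = 0.426823 (base)
P(M+4) = C(4,2) × 0.19172^2 × 0.80828^2 = 6 × 0.03675656 × 0.65331656 = 0.144082
Relative intensity = 0.144082 / 0.426823 × 100 = 33.76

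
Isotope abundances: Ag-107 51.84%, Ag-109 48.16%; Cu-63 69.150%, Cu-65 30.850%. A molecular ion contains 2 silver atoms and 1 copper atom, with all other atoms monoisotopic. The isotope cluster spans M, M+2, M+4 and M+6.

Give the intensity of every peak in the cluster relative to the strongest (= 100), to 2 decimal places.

43.40 : 100.00 : 73.43 : 16.71

Silver pattern (n=2): 0.26873856 : 0.49932288 : 0.23193856
Copper pattern (n=1): 0.6915 : 0.3085
Convolve the two distributions (both contribute in 2-u steps):
  M: 0.26873856×0.6915 = 0.185833
  M+2: 0.26873856×0.3085 + 0.49932288×0.6915 = 0.428188
  M+4: 0.49932288×0.3085 + 0.23193856×0.6915 = 0.314427
  M+6: 0.23193856×0.3085 = 0.071553
Scale to base peak (0.428188) = 100: 43.40 : 100.00 : 73.43 : 16.71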